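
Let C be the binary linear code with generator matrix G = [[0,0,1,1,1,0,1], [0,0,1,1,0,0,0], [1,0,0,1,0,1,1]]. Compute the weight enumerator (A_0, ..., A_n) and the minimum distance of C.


Weight distribution: A_0 = 1, A_2 = 2, A_4 = 5. Minimum distance d = 2.

Enumerate all 2^3 = 8 messages m ∈ F_2^3.
For each, compute codeword c = mG in F_2^7, then tally its weight.
  m = 000 → c = 0000000, weight = 0.
  m = 100 → c = 0011101, weight = 4.
  m = 010 → c = 0011000, weight = 2.
  m = 110 → c = 0000101, weight = 2.
  m = 001 → c = 1001011, weight = 4.
  m = 101 → c = 1010110, weight = 4.
  m = 011 → c = 1010011, weight = 4.
  m = 111 → c = 1001110, weight = 4.
Tally weights:
  weight 0: 1 codewords.
  weight 2: 2 codewords.
  weight 4: 5 codewords.
Minimum distance d = smallest w > 0 with A_w > 0 = 2.
Sanity: Σ A_w = 8 = 2^3 = 8 ✓.


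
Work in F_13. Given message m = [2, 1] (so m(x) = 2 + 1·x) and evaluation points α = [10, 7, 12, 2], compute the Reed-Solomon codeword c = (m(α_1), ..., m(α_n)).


c = [12, 9, 1, 4]

Message polynomial: m(x) = 2 + 1·x (mod 13).
For each evaluation point α_i, compute m(α_i) mod 13:
  α_1 = 10: Horner steps 1 → 12, so m(10) = 12.
  α_2 = 7: Horner steps 1 → 9, so m(7) = 9.
  α_3 = 12: Horner steps 1 → 1, so m(12) = 1.
  α_4 = 2: Horner steps 1 → 4, so m(2) = 4.
Codeword c = [12, 9, 1, 4] ∈ F_13^4.


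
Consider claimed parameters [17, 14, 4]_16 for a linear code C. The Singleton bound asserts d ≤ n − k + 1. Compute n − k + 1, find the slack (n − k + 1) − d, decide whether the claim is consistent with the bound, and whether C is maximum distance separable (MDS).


Singleton RHS = n − k + 1 = 4, slack = 0, bound satisfied, MDS.

Singleton bound: d ≤ n − k + 1.
Here n = 17, k = 14, so n − k + 1 = 4.
Given d = 4, check d ≤ 4: YES.
Slack = (n − k + 1) − d = 0.
The code is MDS (slack = 0).
Description: the claimed parameters are [17, 14, 4]_16; such a code would be MDS (meets Singleton bound).


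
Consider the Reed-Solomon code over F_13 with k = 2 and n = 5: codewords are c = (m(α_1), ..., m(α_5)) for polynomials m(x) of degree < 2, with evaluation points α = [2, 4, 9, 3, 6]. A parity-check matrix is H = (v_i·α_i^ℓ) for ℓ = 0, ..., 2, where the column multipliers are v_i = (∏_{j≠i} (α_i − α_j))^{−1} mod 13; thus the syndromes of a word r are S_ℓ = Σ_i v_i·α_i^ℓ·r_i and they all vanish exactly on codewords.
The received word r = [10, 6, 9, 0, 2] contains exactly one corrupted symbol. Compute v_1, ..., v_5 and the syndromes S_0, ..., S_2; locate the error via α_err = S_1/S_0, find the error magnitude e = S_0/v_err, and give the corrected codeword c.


S = (12, 10, 4), error at position 4, error magnitude e = 5, c = [10, 6, 9, 8, 2].

Step 1: column multipliers v_i = (∏_{j≠i}(α_i − α_j))^{−1} mod 13.
  i = 1 (α = 2): (2−4)(2−9)(2−3)(2−6) = (−2)·(−7)·(−1)·(−4) = 56 ≡ 4, so v_1 = 4^{−1} = 10 (mod 13).
  i = 2 (α = 4): (4−2)(4−9)(4−3)(4−6) = 2·(−5)·1·(−2) = 20 ≡ 7, so v_2 = 7^{−1} = 2 (mod 13).
  i = 3 (α = 9): (9−2)(9−4)(9−3)(9−6) = 7·5·6·3 = 630 ≡ 6, so v_3 = 6^{−1} = 11 (mod 13).
  i = 4 (α = 3): (3−2)(3−4)(3−9)(3−6) = 1·(−1)·(−6)·(−3) = −18 ≡ 8, so v_4 = 8^{−1} = 5 (mod 13).
  i = 5 (α = 6): (6−2)(6−4)(6−9)(6−3) = 4·2·(−3)·3 = −72 ≡ 6, so v_5 = 6^{−1} = 11 (mod 13).
  v = [10, 2, 11, 5, 11].
Step 2: syndromes of r = [10, 6, 9, 0, 2] (all sums mod 13).
  S_0 = Σ v_i r_i = 10·10 + 2·6 + 11·9 + 5·0 + 11·2 = 233 ≡ 12.
  S_1 = Σ v_i α_i r_i = 10·2·10 + 2·4·6 + 11·9·9 + 5·3·0 + 11·6·2 = 1271 ≡ 10.
  α_i^2 mod 13 = [4, 3, 3, 9, 10].
  S_2 = Σ v_i α_i^2 r_i = 10·4·10 + 2·3·6 + 11·3·9 + 5·9·0 + 11·10·2 = 953 ≡ 4.
  S = (12, 10, 4) ≠ 0, so r is not a codeword (an error is present).
Step 3: locate the error. For a single error e at position i, S_ℓ = v_i·e·α_i^ℓ, so α_err = S_1/S_0.
  S_0^{−1} = 12^{−1} = 12 (mod 13), so α_err = 10·12 = 120 ≡ 3 = α_4. Error position i = 4.
  Consistency check: S_2/S_1 = 4·4 = 16 ≡ 3 = α_err ✓ (single-error assumption holds).
Step 4: error magnitude e = S_0/v_4 = S_0·∏_{j≠4}(α_4 − α_j) = 12·8 = 96 ≡ 5 (mod 13).
Step 5: correct position 4: c_4 = r_4 − e = 0 − 5 ≡ 8 (mod 13). Hence c = [10, 6, 9, 8, 2].
  Check: interpolating c through the α_i gives m(x) = 1 + 11·x (degree < 2) with m(α_i) = c_i for every i, so c is indeed a codeword.


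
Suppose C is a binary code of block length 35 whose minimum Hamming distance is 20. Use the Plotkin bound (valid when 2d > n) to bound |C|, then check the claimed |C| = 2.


Plotkin bound M ≤ 8; given |C| = 2 ≤ bound (satisfied).

Check applicability: 2d = 40, n = 35.
2d − n = 5 > 0, so Plotkin applies.
Compute d/(2d−n) = 20/5 ≈ 4.0000.
⌊d/(2d−n)⌋ = 4.
Plotkin bound: M ≤ 2·4 = 8.
Given |C| = 2, check: satisfied.
This |C| is below the Plotkin bound.


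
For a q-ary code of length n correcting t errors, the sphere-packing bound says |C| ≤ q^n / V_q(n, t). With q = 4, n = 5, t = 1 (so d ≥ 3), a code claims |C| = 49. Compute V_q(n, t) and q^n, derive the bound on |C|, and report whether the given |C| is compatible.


V_q(n, t) = 16, q^n = 1024, Hamming bound = 64, |C| = 49 ≤ bound (satisfied).

Step 1: Compute V_q(n, t) = Σ_{j=0}^1 C(n, j) (q−1)^j.
  j = 0: C(5,0)·(3)^0 = 1·1 = 1.
  j = 1: C(5,1)·(3)^1 = 5·3 = 15.
  V_q(n, t) = 1 + 15 = 16.
Step 2: q^n = 4^5 = 1024.
Step 3: Hamming bound ⌊q^n / V_q(n,t)⌋ = ⌊1024/16⌋ = 64.
Step 4: Compare |C| = 49 to 64: satisfied.
The claimed |C| lies below the Hamming bound.


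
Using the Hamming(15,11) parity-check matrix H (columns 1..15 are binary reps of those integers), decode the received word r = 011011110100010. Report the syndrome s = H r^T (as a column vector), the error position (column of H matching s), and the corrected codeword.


s = (1, 0, 0, 1)^T, error position = 9, corrected codeword c = 011011111100010

Compute s = H r^T mod 2 one row at a time:
  s_1 = 1 + 0 + 1 + 0 + 0 + 0 + 1 + 0 = 3 ≡ 1 (mod 2).
  s_2 = 0 + 1 + 1 + 1 + 0 + 0 + 1 + 0 = 4 ≡ 0 (mod 2).
  s_3 = 1 + 1 + 1 + 1 + 1 + 0 + 1 + 0 = 6 ≡ 0 (mod 2).
  s_4 = 0 + 1 + 1 + 1 + 0 + 0 + 0 + 0 = 3 ≡ 1 (mod 2).
s = (1, 0, 0, 1)^T — this equals column 9 of H (binary 1001), so error is at position 9.
Correct: flip bit 9 of r = 011011110100010 to get c = 011011111100010.


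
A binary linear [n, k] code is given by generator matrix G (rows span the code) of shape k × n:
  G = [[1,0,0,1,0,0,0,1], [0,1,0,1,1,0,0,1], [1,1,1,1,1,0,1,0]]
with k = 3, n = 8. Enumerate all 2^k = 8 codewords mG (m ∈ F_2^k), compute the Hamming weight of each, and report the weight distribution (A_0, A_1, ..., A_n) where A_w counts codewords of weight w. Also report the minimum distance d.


Weight distribution: A_0 = 1, A_3 = 3, A_4 = 2, A_5 = 1, A_6 = 1. Minimum distance d = 3.

Enumerate all 2^3 = 8 messages m ∈ F_2^3.
For each, compute codeword c = mG in F_2^8, then tally its weight.
  m = 000 → c = 00000000, weight = 0.
  m = 100 → c = 10010001, weight = 3.
  m = 010 → c = 01011001, weight = 4.
  m = 110 → c = 11001000, weight = 3.
  m = 001 → c = 11111010, weight = 6.
  m = 101 → c = 01101011, weight = 5.
  m = 011 → c = 10100011, weight = 4.
  m = 111 → c = 00110010, weight = 3.
Tally weights:
  weight 0: 1 codewords.
  weight 3: 3 codewords.
  weight 4: 2 codewords.
  weight 5: 1 codewords.
  weight 6: 1 codewords.
Minimum distance d = smallest w > 0 with A_w > 0 = 3.
Sanity: Σ A_w = 8 = 2^3 = 8 ✓.


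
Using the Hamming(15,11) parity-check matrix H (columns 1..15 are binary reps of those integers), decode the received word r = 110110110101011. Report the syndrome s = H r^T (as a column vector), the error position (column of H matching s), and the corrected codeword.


s = (1, 0, 1, 0)^T, error position = 10, corrected codeword c = 110110110001011

Compute s = H r^T mod 2 one row at a time:
  s_1 = 1 + 0 + 1 + 0 + 1 + 0 + 1 + 1 = 5 ≡ 1 (mod 2).
  s_2 = 1 + 1 + 0 + 1 + 1 + 0 + 1 + 1 = 6 ≡ 0 (mod 2).
  s_3 = 1 + 0 + 0 + 1 + 1 + 0 + 1 + 1 = 5 ≡ 1 (mod 2).
  s_4 = 1 + 0 + 1 + 1 + 0 + 0 + 0 + 1 = 4 ≡ 0 (mod 2).
s = (1, 0, 1, 0)^T — this equals column 10 of H (binary 1010), so error is at position 10.
Correct: flip bit 10 of r = 110110110101011 to get c = 110110110001011.


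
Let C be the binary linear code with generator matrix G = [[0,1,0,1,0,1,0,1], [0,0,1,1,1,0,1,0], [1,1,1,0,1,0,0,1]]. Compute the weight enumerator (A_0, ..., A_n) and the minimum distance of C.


Weight distribution: A_0 = 1, A_3 = 1, A_4 = 2, A_5 = 3, A_6 = 1. Minimum distance d = 3.

Enumerate all 2^3 = 8 messages m ∈ F_2^3.
For each, compute codeword c = mG in F_2^8, then tally its weight.
  m = 000 → c = 00000000, weight = 0.
  m = 100 → c = 01010101, weight = 4.
  m = 010 → c = 00111010, weight = 4.
  m = 110 → c = 01101111, weight = 6.
  m = 001 → c = 11101001, weight = 5.
  m = 101 → c = 10111100, weight = 5.
  m = 011 → c = 11010011, weight = 5.
  m = 111 → c = 10000110, weight = 3.
Tally weights:
  weight 0: 1 codewords.
  weight 3: 1 codewords.
  weight 4: 2 codewords.
  weight 5: 3 codewords.
  weight 6: 1 codewords.
Minimum distance d = smallest w > 0 with A_w > 0 = 3.
Sanity: Σ A_w = 8 = 2^3 = 8 ✓.


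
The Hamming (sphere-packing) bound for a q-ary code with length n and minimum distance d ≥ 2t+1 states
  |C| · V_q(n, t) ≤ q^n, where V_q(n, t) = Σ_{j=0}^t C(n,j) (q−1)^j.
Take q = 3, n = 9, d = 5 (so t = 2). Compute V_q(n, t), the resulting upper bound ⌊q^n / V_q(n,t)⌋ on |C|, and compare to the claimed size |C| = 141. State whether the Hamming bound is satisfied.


V_q(n, t) = 163, q^n = 19683, Hamming bound = 120, |C| = 141 > bound (violated).

Step 1: Compute V_q(n, t) = Σ_{j=0}^2 C(n, j) (q−1)^j.
  j = 0: C(9,0)·(2)^0 = 1·1 = 1.
  j = 1: C(9,1)·(2)^1 = 9·2 = 18.
  j = 2: C(9,2)·(2)^2 = 36·4 = 144.
  V_q(n, t) = 1 + 18 + 144 = 163.
Step 2: q^n = 3^9 = 19683.
Step 3: Hamming bound ⌊q^n / V_q(n,t)⌋ = ⌊19683/163⌋ = 120.
Step 4: Compare |C| = 141 to 120: violated.
The claimed |C| lies above the Hamming bound, so no 3-ary code of length 9 with d ≥ 5 can have 141 codewords.


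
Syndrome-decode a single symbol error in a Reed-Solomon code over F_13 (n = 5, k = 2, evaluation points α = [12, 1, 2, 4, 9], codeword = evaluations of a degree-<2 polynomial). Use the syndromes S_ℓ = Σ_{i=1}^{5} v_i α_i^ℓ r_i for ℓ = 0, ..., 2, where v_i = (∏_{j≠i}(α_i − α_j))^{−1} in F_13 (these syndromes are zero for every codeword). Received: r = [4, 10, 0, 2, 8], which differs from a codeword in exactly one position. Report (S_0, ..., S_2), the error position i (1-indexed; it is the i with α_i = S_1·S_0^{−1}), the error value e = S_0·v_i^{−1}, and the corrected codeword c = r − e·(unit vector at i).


S = (8, 6, 11), error at position 4, error magnitude e = 9, c = [4, 10, 0, 6, 8].

Step 1: column multipliers v_i = (∏_{j≠i}(α_i − α_j))^{−1} mod 13.
  i = 1 (α = 12): (12−1)(12−2)(12−4)(12−9) = 11·10·8·3 = 2640 ≡ 1, so v_1 = 1^{−1} = 1 (mod 13).
  i = 2 (α = 1): (1−12)(1−2)(1−4)(1−9) = (−11)·(−1)·(−3)·(−8) = 264 ≡ 4, so v_2 = 4^{−1} = 10 (mod 13).
  i = 3 (α = 2): (2−12)(2−1)(2−4)(2−9) = (−10)·1·(−2)·(−7) = −140 ≡ 3, so v_3 = 3^{−1} = 9 (mod 13).
  i = 4 (α = 4): (4−12)(4−1)(4−2)(4−9) = (−8)·3·2·(−5) = 240 ≡ 6, so v_4 = 6^{−1} = 11 (mod 13).
  i = 5 (α = 9): (9−12)(9−1)(9−2)(9−4) = (−3)·8·7·5 = −840 ≡ 5, so v_5 = 5^{−1} = 8 (mod 13).
  v = [1, 10, 9, 11, 8].
Step 2: syndromes of r = [4, 10, 0, 2, 8] (all sums mod 13).
  S_0 = Σ v_i r_i = 1·4 + 10·10 + 9·0 + 11·2 + 8·8 = 190 ≡ 8.
  S_1 = Σ v_i α_i r_i = 1·12·4 + 10·1·10 + 9·2·0 + 11·4·2 + 8·9·8 = 812 ≡ 6.
  α_i^2 mod 13 = [1, 1, 4, 3, 3].
  S_2 = Σ v_i α_i^2 r_i = 1·1·4 + 10·1·10 + 9·4·0 + 11·3·2 + 8·3·8 = 362 ≡ 11.
  S = (8, 6, 11) ≠ 0, so r is not a codeword (an error is present).
Step 3: locate the error. For a single error e at position i, S_ℓ = v_i·e·α_i^ℓ, so α_err = S_1/S_0.
  S_0^{−1} = 8^{−1} = 5 (mod 13), so α_err = 6·5 = 30 ≡ 4 = α_4. Error position i = 4.
  Consistency check: S_2/S_1 = 11·11 = 121 ≡ 4 = α_err ✓ (single-error assumption holds).
Step 4: error magnitude e = S_0/v_4 = S_0·∏_{j≠4}(α_4 − α_j) = 8·6 = 48 ≡ 9 (mod 13).
Step 5: correct position 4: c_4 = r_4 − e = 2 − 9 ≡ 6 (mod 13). Hence c = [4, 10, 0, 6, 8].
  Check: interpolating c through the α_i gives m(x) = 7 + 3·x (degree < 2) with m(α_i) = c_i for every i, so c is indeed a codeword.


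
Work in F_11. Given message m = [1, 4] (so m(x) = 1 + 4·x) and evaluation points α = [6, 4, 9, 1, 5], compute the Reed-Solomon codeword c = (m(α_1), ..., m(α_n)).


c = [3, 6, 4, 5, 10]

Message polynomial: m(x) = 1 + 4·x (mod 11).
For each evaluation point α_i, compute m(α_i) mod 11:
  α_1 = 6: Horner steps 4 → 3, so m(6) = 3.
  α_2 = 4: Horner steps 4 → 6, so m(4) = 6.
  α_3 = 9: Horner steps 4 → 4, so m(9) = 4.
  α_4 = 1: Horner steps 4 → 5, so m(1) = 5.
  α_5 = 5: Horner steps 4 → 10, so m(5) = 10.
Codeword c = [3, 6, 4, 5, 10] ∈ F_11^5.


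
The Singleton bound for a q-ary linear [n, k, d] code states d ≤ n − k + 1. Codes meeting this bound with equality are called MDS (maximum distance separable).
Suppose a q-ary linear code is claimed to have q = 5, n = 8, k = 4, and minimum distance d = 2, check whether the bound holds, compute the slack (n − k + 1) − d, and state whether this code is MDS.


Singleton RHS = n − k + 1 = 5, slack = 3, bound satisfied, not MDS.

Singleton bound: d ≤ n − k + 1.
Here n = 8, k = 4, so n − k + 1 = 5.
Given d = 2, check d ≤ 5: YES.
Slack = (n − k + 1) − d = 3.
The code is NOT MDS (slack = 3 > 0).
Description: the claimed parameters are [8, 4, 2]_5; such a code would be non-MDS.


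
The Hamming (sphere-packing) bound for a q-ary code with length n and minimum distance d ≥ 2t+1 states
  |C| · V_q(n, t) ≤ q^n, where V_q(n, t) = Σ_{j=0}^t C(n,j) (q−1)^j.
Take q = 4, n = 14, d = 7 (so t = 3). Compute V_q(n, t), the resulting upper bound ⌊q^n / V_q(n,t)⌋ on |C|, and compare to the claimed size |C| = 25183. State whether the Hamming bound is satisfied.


V_q(n, t) = 10690, q^n = 268435456, Hamming bound = 25110, |C| = 25183 > bound (violated).

Step 1: Compute V_q(n, t) = Σ_{j=0}^3 C(n, j) (q−1)^j.
  j = 0: C(14,0)·(3)^0 = 1·1 = 1.
  j = 1: C(14,1)·(3)^1 = 14·3 = 42.
  j = 2: C(14,2)·(3)^2 = 91·9 = 819.
  j = 3: C(14,3)·(3)^3 = 364·27 = 9828.
  V_q(n, t) = 1 + 42 + 819 + 9828 = 10690.
Step 2: q^n = 4^14 = 268435456.
Step 3: Hamming bound ⌊q^n / V_q(n,t)⌋ = ⌊268435456/10690⌋ = 25110.
Step 4: Compare |C| = 25183 to 25110: violated.
The claimed |C| lies above the Hamming bound, so no 4-ary code of length 14 with d ≥ 7 can have 25183 codewords.


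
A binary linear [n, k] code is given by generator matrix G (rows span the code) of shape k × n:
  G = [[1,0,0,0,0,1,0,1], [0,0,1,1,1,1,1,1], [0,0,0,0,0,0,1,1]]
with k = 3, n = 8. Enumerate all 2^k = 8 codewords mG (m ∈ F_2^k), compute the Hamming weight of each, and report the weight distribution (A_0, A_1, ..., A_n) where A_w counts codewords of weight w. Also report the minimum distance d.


Weight distribution: A_0 = 1, A_2 = 1, A_3 = 2, A_4 = 1, A_5 = 2, A_6 = 1. Minimum distance d = 2.

Enumerate all 2^3 = 8 messages m ∈ F_2^3.
For each, compute codeword c = mG in F_2^8, then tally its weight.
  m = 000 → c = 00000000, weight = 0.
  m = 100 → c = 10000101, weight = 3.
  m = 010 → c = 00111111, weight = 6.
  m = 110 → c = 10111010, weight = 5.
  m = 001 → c = 00000011, weight = 2.
  m = 101 → c = 10000110, weight = 3.
  m = 011 → c = 00111100, weight = 4.
  m = 111 → c = 10111001, weight = 5.
Tally weights:
  weight 0: 1 codewords.
  weight 2: 1 codewords.
  weight 3: 2 codewords.
  weight 4: 1 codewords.
  weight 5: 2 codewords.
  weight 6: 1 codewords.
Minimum distance d = smallest w > 0 with A_w > 0 = 2.
Sanity: Σ A_w = 8 = 2^3 = 8 ✓.


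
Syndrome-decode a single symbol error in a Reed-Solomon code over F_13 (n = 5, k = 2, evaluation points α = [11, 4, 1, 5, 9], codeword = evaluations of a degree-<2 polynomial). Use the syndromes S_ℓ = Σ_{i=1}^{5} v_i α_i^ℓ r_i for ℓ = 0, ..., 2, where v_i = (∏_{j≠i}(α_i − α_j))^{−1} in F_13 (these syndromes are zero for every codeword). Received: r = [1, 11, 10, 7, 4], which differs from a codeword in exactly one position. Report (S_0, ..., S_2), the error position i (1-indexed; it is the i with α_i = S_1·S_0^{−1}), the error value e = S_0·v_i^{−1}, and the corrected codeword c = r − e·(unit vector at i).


S = (12, 2, 9), error at position 1, error magnitude e = 5, c = [9, 11, 10, 7, 4].

Step 1: column multipliers v_i = (∏_{j≠i}(α_i − α_j))^{−1} mod 13.
  i = 1 (α = 11): (11−4)(11−1)(11−5)(11−9) = 7·10·6·2 = 840 ≡ 8, so v_1 = 8^{−1} = 5 (mod 13).
  i = 2 (α = 4): (4−11)(4−1)(4−5)(4−9) = (−7)·3·(−1)·(−5) = −105 ≡ 12, so v_2 = 12^{−1} = 12 (mod 13).
  i = 3 (α = 1): (1−11)(1−4)(1−5)(1−9) = (−10)·(−3)·(−4)·(−8) = 960 ≡ 11, so v_3 = 11^{−1} = 6 (mod 13).
  i = 4 (α = 5): (5−11)(5−4)(5−1)(5−9) = (−6)·1·4·(−4) = 96 ≡ 5, so v_4 = 5^{−1} = 8 (mod 13).
  i = 5 (α = 9): (9−11)(9−4)(9−1)(9−5) = (−2)·5·8·4 = −320 ≡ 5, so v_5 = 5^{−1} = 8 (mod 13).
  v = [5, 12, 6, 8, 8].
Step 2: syndromes of r = [1, 11, 10, 7, 4] (all sums mod 13).
  S_0 = Σ v_i r_i = 5·1 + 12·11 + 6·10 + 8·7 + 8·4 = 285 ≡ 12.
  S_1 = Σ v_i α_i r_i = 5·11·1 + 12·4·11 + 6·1·10 + 8·5·7 + 8·9·4 = 1211 ≡ 2.
  α_i^2 mod 13 = [4, 3, 1, 12, 3].
  S_2 = Σ v_i α_i^2 r_i = 5·4·1 + 12·3·11 + 6·1·10 + 8·12·7 + 8·3·4 = 1244 ≡ 9.
  S = (12, 2, 9) ≠ 0, so r is not a codeword (an error is present).
Step 3: locate the error. For a single error e at position i, S_ℓ = v_i·e·α_i^ℓ, so α_err = S_1/S_0.
  S_0^{−1} = 12^{−1} = 12 (mod 13), so α_err = 2·12 = 24 ≡ 11 = α_1. Error position i = 1.
  Consistency check: S_2/S_1 = 9·7 = 63 ≡ 11 = α_err ✓ (single-error assumption holds).
Step 4: error magnitude e = S_0/v_1 = S_0·∏_{j≠1}(α_1 − α_j) = 12·8 = 96 ≡ 5 (mod 13).
Step 5: correct position 1: c_1 = r_1 − e = 1 − 5 ≡ 9 (mod 13). Hence c = [9, 11, 10, 7, 4].
  Check: interpolating c through the α_i gives m(x) = 1 + 9·x (degree < 2) with m(α_i) = c_i for every i, so c is indeed a codeword.


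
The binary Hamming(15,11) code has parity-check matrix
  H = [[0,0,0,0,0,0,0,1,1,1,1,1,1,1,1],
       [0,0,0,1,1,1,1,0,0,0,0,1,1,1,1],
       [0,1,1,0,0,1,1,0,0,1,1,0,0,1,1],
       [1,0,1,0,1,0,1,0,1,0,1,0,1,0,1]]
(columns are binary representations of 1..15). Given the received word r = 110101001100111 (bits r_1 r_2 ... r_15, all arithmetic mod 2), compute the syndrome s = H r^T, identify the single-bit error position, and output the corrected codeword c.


s = (1, 1, 1, 0)^T, error position = 14, corrected codeword c = 110101001100101

Compute s = H r^T mod 2 one row at a time:
  s_1 = 0 + 1 + 1 + 0 + 0 + 1 + 1 + 1 = 5 ≡ 1 (mod 2).
  s_2 = 1 + 0 + 1 + 0 + 0 + 1 + 1 + 1 = 5 ≡ 1 (mod 2).
  s_3 = 1 + 0 + 1 + 0 + 1 + 0 + 1 + 1 = 5 ≡ 1 (mod 2).
  s_4 = 1 + 0 + 0 + 0 + 1 + 0 + 1 + 1 = 4 ≡ 0 (mod 2).
s = (1, 1, 1, 0)^T — this equals column 14 of H (binary 1110), so error is at position 14.
Correct: flip bit 14 of r = 110101001100111 to get c = 110101001100101.


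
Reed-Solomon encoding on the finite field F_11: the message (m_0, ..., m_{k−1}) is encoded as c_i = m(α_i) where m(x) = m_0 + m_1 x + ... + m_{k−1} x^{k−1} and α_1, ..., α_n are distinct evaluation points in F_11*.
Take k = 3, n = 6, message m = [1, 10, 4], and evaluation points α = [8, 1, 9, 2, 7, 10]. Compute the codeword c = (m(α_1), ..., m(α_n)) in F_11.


c = [7, 4, 8, 4, 3, 6]

Message polynomial: m(x) = 1 + 10·x + 4·x^2 (mod 11).
For each evaluation point α_i, compute m(α_i) mod 11:
  α_1 = 8: Horner steps 4 → 9 → 7, so m(8) = 7.
  α_2 = 1: Horner steps 4 → 3 → 4, so m(1) = 4.
  α_3 = 9: Horner steps 4 → 2 → 8, so m(9) = 8.
  α_4 = 2: Horner steps 4 → 7 → 4, so m(2) = 4.
  α_5 = 7: Horner steps 4 → 5 → 3, so m(7) = 3.
  α_6 = 10: Horner steps 4 → 6 → 6, so m(10) = 6.
Codeword c = [7, 4, 8, 4, 3, 6] ∈ F_11^6.


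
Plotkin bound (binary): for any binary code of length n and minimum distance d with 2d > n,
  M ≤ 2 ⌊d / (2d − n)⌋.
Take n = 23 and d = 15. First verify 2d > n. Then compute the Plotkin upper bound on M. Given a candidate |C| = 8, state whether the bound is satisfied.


Plotkin bound M ≤ 4; given |C| = 8 > bound (violated).

Check applicability: 2d = 30, n = 23.
2d − n = 7 > 0, so Plotkin applies.
Compute d/(2d−n) = 15/7 ≈ 2.1429.
⌊d/(2d−n)⌋ = 2.
Plotkin bound: M ≤ 2·2 = 4.
Given |C| = 8, check: VIOLATED.
This |C| is above the Plotkin bound, so no binary code with n = 23, d = 15 and 8 codewords exists.


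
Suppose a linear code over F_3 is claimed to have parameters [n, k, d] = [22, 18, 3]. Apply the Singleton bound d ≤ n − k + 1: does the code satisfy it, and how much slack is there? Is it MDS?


Singleton RHS = n − k + 1 = 5, slack = 2, bound satisfied, not MDS.

Singleton bound: d ≤ n − k + 1.
Here n = 22, k = 18, so n − k + 1 = 5.
Given d = 3, check d ≤ 5: YES.
Slack = (n − k + 1) − d = 2.
The code is NOT MDS (slack = 2 > 0).
Description: the claimed parameters are [22, 18, 3]_3; such a code would be non-MDS.


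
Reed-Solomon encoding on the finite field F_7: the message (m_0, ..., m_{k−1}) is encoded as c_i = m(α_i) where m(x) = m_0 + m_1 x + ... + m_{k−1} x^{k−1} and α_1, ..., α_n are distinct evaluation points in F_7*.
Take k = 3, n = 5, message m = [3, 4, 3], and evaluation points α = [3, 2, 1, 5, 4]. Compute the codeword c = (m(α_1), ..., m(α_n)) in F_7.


c = [0, 2, 3, 0, 4]

Message polynomial: m(x) = 3 + 4·x + 3·x^2 (mod 7).
For each evaluation point α_i, compute m(α_i) mod 7:
  α_1 = 3: Horner steps 3 → 6 → 0, so m(3) = 0.
  α_2 = 2: Horner steps 3 → 3 → 2, so m(2) = 2.
  α_3 = 1: Horner steps 3 → 0 → 3, so m(1) = 3.
  α_4 = 5: Horner steps 3 → 5 → 0, so m(5) = 0.
  α_5 = 4: Horner steps 3 → 2 → 4, so m(4) = 4.
Codeword c = [0, 2, 3, 0, 4] ∈ F_7^5.


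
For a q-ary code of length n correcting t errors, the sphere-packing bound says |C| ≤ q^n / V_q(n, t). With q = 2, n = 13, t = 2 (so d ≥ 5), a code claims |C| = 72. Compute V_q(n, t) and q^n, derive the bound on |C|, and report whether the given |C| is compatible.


V_q(n, t) = 92, q^n = 8192, Hamming bound = 89, |C| = 72 ≤ bound (satisfied).

Step 1: Compute V_q(n, t) = Σ_{j=0}^2 C(n, j) (q−1)^j.
  j = 0: C(13,0)·(1)^0 = 1·1 = 1.
  j = 1: C(13,1)·(1)^1 = 13·1 = 13.
  j = 2: C(13,2)·(1)^2 = 78·1 = 78.
  V_q(n, t) = 1 + 13 + 78 = 92.
Step 2: q^n = 2^13 = 8192.
Step 3: Hamming bound ⌊q^n / V_q(n,t)⌋ = ⌊8192/92⌋ = 89.
Step 4: Compare |C| = 72 to 89: satisfied.
The claimed |C| lies below the Hamming bound.


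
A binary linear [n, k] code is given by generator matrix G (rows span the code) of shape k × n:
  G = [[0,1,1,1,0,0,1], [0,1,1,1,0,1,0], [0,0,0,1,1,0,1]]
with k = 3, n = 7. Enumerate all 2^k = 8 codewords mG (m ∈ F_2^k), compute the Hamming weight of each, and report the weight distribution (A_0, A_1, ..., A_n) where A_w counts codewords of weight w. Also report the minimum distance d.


Weight distribution: A_0 = 1, A_2 = 1, A_3 = 3, A_4 = 2, A_5 = 1. Minimum distance d = 2.

Enumerate all 2^3 = 8 messages m ∈ F_2^3.
For each, compute codeword c = mG in F_2^7, then tally its weight.
  m = 000 → c = 0000000, weight = 0.
  m = 100 → c = 0111001, weight = 4.
  m = 010 → c = 0111010, weight = 4.
  m = 110 → c = 0000011, weight = 2.
  m = 001 → c = 0001101, weight = 3.
  m = 101 → c = 0110100, weight = 3.
  m = 011 → c = 0110111, weight = 5.
  m = 111 → c = 0001110, weight = 3.
Tally weights:
  weight 0: 1 codewords.
  weight 2: 1 codewords.
  weight 3: 3 codewords.
  weight 4: 2 codewords.
  weight 5: 1 codewords.
Minimum distance d = smallest w > 0 with A_w > 0 = 2.
Sanity: Σ A_w = 8 = 2^3 = 8 ✓.


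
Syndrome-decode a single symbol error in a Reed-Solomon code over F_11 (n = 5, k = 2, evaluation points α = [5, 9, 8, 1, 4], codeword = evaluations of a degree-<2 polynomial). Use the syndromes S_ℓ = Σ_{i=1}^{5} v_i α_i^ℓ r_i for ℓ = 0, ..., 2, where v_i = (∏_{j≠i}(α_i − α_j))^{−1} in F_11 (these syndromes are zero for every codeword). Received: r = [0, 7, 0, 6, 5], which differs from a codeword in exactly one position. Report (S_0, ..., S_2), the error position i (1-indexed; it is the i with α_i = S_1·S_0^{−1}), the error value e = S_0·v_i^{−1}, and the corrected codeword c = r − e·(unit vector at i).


S = (8, 7, 2), error at position 1, error magnitude e = 10, c = [1, 7, 0, 6, 5].

Step 1: column multipliers v_i = (∏_{j≠i}(α_i − α_j))^{−1} mod 11.
  i = 1 (α = 5): (5−9)(5−8)(5−1)(5−4) = (−4)·(−3)·4·1 = 48 ≡ 4, so v_1 = 4^{−1} = 3 (mod 11).
  i = 2 (α = 9): (9−5)(9−8)(9−1)(9−4) = 4·1·8·5 = 160 ≡ 6, so v_2 = 6^{−1} = 2 (mod 11).
  i = 3 (α = 8): (8−5)(8−9)(8−1)(8−4) = 3·(−1)·7·4 = −84 ≡ 4, so v_3 = 4^{−1} = 3 (mod 11).
  i = 4 (α = 1): (1−5)(1−9)(1−8)(1−4) = (−4)·(−8)·(−7)·(−3) = 672 ≡ 1, so v_4 = 1^{−1} = 1 (mod 11).
  i = 5 (α = 4): (4−5)(4−9)(4−8)(4−1) = (−1)·(−5)·(−4)·3 = −60 ≡ 6, so v_5 = 6^{−1} = 2 (mod 11).
  v = [3, 2, 3, 1, 2].
Step 2: syndromes of r = [0, 7, 0, 6, 5] (all sums mod 11).
  S_0 = Σ v_i r_i = 3·0 + 2·7 + 3·0 + 1·6 + 2·5 = 30 ≡ 8.
  S_1 = Σ v_i α_i r_i = 3·5·0 + 2·9·7 + 3·8·0 + 1·1·6 + 2·4·5 = 172 ≡ 7.
  α_i^2 mod 11 = [3, 4, 9, 1, 5].
  S_2 = Σ v_i α_i^2 r_i = 3·3·0 + 2·4·7 + 3·9·0 + 1·1·6 + 2·5·5 = 112 ≡ 2.
  S = (8, 7, 2) ≠ 0, so r is not a codeword (an error is present).
Step 3: locate the error. For a single error e at position i, S_ℓ = v_i·e·α_i^ℓ, so α_err = S_1/S_0.
  S_0^{−1} = 8^{−1} = 7 (mod 11), so α_err = 7·7 = 49 ≡ 5 = α_1. Error position i = 1.
  Consistency check: S_2/S_1 = 2·8 = 16 ≡ 5 = α_err ✓ (single-error assumption holds).
Step 4: error magnitude e = S_0/v_1 = S_0·∏_{j≠1}(α_1 − α_j) = 8·4 = 32 ≡ 10 (mod 11).
Step 5: correct position 1: c_1 = r_1 − e = 0 − 10 ≡ 1 (mod 11). Hence c = [1, 7, 0, 6, 5].
  Check: interpolating c through the α_i gives m(x) = 10 + 7·x (degree < 2) with m(α_i) = c_i for every i, so c is indeed a codeword.


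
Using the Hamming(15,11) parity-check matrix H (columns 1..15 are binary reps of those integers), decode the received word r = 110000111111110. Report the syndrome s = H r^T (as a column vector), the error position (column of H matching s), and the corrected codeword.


s = (1, 0, 1, 1)^T, error position = 11, corrected codeword c = 110000111101110

Compute s = H r^T mod 2 one row at a time:
  s_1 = 1 + 1 + 1 + 1 + 1 + 1 + 1 + 0 = 7 ≡ 1 (mod 2).
  s_2 = 0 + 0 + 0 + 1 + 1 + 1 + 1 + 0 = 4 ≡ 0 (mod 2).
  s_3 = 1 + 0 + 0 + 1 + 1 + 1 + 1 + 0 = 5 ≡ 1 (mod 2).
  s_4 = 1 + 0 + 0 + 1 + 1 + 1 + 1 + 0 = 5 ≡ 1 (mod 2).
s = (1, 0, 1, 1)^T — this equals column 11 of H (binary 1011), so error is at position 11.
Correct: flip bit 11 of r = 110000111111110 to get c = 110000111101110.


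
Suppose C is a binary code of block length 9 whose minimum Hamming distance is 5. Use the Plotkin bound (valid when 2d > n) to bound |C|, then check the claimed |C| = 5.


Plotkin bound M ≤ 10; given |C| = 5 ≤ bound (satisfied).

Check applicability: 2d = 10, n = 9.
2d − n = 1 > 0, so Plotkin applies.
Compute d/(2d−n) = 5/1 ≈ 5.0000.
⌊d/(2d−n)⌋ = 5.
Plotkin bound: M ≤ 2·5 = 10.
Given |C| = 5, check: satisfied.
This |C| is below the Plotkin bound.


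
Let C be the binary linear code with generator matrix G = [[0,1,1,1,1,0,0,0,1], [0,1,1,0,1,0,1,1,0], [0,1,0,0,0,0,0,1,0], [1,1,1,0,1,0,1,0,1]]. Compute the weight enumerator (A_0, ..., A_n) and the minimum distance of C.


Weight distribution: A_0 = 1, A_2 = 1, A_3 = 4, A_4 = 3, A_5 = 4, A_6 = 3. Minimum distance d = 2.

Enumerate all 2^4 = 16 messages m ∈ F_2^4.
For each, compute codeword c = mG in F_2^9, then tally its weight.
  m = 0000 → c = 000000000, weight = 0.
  m = 1000 → c = 011110001, weight = 5.
  m = 0100 → c = 011010110, weight = 5.
  m = 1100 → c = 000100111, weight = 4.
  m = 0010 → c = 010000010, weight = 2.
  m = 1010 → c = 001110011, weight = 5.
  m = 0110 → c = 001010100, weight = 3.
  m = 1110 → c = 010100101, weight = 4.
  m = 0001 → c = 111010101, weight = 6.
  m = 1001 → c = 100100100, weight = 3.
  m = 0101 → c = 100000011, weight = 3.
  m = 1101 → c = 111110010, weight = 6.
  m = 0011 → c = 101010111, weight = 6.
  m = 1011 → c = 110100110, weight = 5.
  m = 0111 → c = 110000001, weight = 3.
  m = 1111 → c = 101110000, weight = 4.
Tally weights:
  weight 0: 1 codewords.
  weight 2: 1 codewords.
  weight 3: 4 codewords.
  weight 4: 3 codewords.
  weight 5: 4 codewords.
  weight 6: 3 codewords.
Minimum distance d = smallest w > 0 with A_w > 0 = 2.
Sanity: Σ A_w = 16 = 2^4 = 16 ✓.


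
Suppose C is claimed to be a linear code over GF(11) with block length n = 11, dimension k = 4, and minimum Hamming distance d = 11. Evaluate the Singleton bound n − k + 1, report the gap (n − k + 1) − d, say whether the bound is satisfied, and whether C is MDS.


Singleton RHS = n − k + 1 = 8, slack = -3, bound violated (no such code; not MDS).

Singleton bound: d ≤ n − k + 1.
Here n = 11, k = 4, so n − k + 1 = 8.
Given d = 11, check d ≤ 8: NO.
Slack = (n − k + 1) − d = -3.
The slack is negative: d = 11 exceeds n − k + 1 = 8 by 3, so the Singleton bound is violated and no linear [11, 4, 11]_11 code can exist. In particular it is not MDS (MDS requires d = n − k + 1 exactly).
Description: the claimed parameters are [11, 4, 11]_11; such a code would be impossible (violates the Singleton bound).


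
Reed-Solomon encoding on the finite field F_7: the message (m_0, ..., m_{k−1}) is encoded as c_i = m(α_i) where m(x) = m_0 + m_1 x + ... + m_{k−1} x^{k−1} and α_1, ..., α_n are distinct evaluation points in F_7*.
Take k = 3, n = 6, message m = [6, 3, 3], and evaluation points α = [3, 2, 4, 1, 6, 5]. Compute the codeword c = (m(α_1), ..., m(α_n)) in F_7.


c = [0, 3, 3, 5, 6, 5]

Message polynomial: m(x) = 6 + 3·x + 3·x^2 (mod 7).
For each evaluation point α_i, compute m(α_i) mod 7:
  α_1 = 3: Horner steps 3 → 5 → 0, so m(3) = 0.
  α_2 = 2: Horner steps 3 → 2 → 3, so m(2) = 3.
  α_3 = 4: Horner steps 3 → 1 → 3, so m(4) = 3.
  α_4 = 1: Horner steps 3 → 6 → 5, so m(1) = 5.
  α_5 = 6: Horner steps 3 → 0 → 6, so m(6) = 6.
  α_6 = 5: Horner steps 3 → 4 → 5, so m(5) = 5.
Codeword c = [0, 3, 3, 5, 6, 5] ∈ F_7^6.


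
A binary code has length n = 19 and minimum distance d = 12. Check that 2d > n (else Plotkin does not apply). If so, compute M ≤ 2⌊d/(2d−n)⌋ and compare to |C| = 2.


Plotkin bound M ≤ 4; given |C| = 2 ≤ bound (satisfied).

Check applicability: 2d = 24, n = 19.
2d − n = 5 > 0, so Plotkin applies.
Compute d/(2d−n) = 12/5 ≈ 2.4000.
⌊d/(2d−n)⌋ = 2.
Plotkin bound: M ≤ 2·2 = 4.
Given |C| = 2, check: satisfied.
This |C| is below the Plotkin bound.


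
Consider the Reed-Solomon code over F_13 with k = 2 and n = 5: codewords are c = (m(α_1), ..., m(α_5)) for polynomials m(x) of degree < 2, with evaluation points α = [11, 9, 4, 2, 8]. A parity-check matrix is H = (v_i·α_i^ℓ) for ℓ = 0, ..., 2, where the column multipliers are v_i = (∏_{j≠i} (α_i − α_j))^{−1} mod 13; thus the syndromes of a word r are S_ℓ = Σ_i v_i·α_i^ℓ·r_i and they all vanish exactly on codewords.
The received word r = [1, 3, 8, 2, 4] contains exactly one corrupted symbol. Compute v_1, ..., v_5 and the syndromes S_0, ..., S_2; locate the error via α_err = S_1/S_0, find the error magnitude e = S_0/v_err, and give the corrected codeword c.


S = (9, 5, 10), error at position 4, error magnitude e = 5, c = [1, 3, 8, 10, 4].

Step 1: column multipliers v_i = (∏_{j≠i}(α_i − α_j))^{−1} mod 13.
  i = 1 (α = 11): (11−9)(11−4)(11−2)(11−8) = 2·7·9·3 = 378 ≡ 1, so v_1 = 1^{−1} = 1 (mod 13).
  i = 2 (α = 9): (9−11)(9−4)(9−2)(9−8) = (−2)·5·7·1 = −70 ≡ 8, so v_2 = 8^{−1} = 5 (mod 13).
  i = 3 (α = 4): (4−11)(4−9)(4−2)(4−8) = (−7)·(−5)·2·(−4) = −280 ≡ 6, so v_3 = 6^{−1} = 11 (mod 13).
  i = 4 (α = 2): (2−11)(2−9)(2−4)(2−8) = (−9)·(−7)·(−2)·(−6) = 756 ≡ 2, so v_4 = 2^{−1} = 7 (mod 13).
  i = 5 (α = 8): (8−11)(8−9)(8−4)(8−2) = (−3)·(−1)·4·6 = 72 ≡ 7, so v_5 = 7^{−1} = 2 (mod 13).
  v = [1, 5, 11, 7, 2].
Step 2: syndromes of r = [1, 3, 8, 2, 4] (all sums mod 13).
  S_0 = Σ v_i r_i = 1·1 + 5·3 + 11·8 + 7·2 + 2·4 = 126 ≡ 9.
  S_1 = Σ v_i α_i r_i = 1·11·1 + 5·9·3 + 11·4·8 + 7·2·2 + 2·8·4 = 590 ≡ 5.
  α_i^2 mod 13 = [4, 3, 3, 4, 12].
  S_2 = Σ v_i α_i^2 r_i = 1·4·1 + 5·3·3 + 11·3·8 + 7·4·2 + 2·12·4 = 465 ≡ 10.
  S = (9, 5, 10) ≠ 0, so r is not a codeword (an error is present).
Step 3: locate the error. For a single error e at position i, S_ℓ = v_i·e·α_i^ℓ, so α_err = S_1/S_0.
  S_0^{−1} = 9^{−1} = 3 (mod 13), so α_err = 5·3 = 15 ≡ 2 = α_4. Error position i = 4.
  Consistency check: S_2/S_1 = 10·8 = 80 ≡ 2 = α_err ✓ (single-error assumption holds).
Step 4: error magnitude e = S_0/v_4 = S_0·∏_{j≠4}(α_4 − α_j) = 9·2 = 18 ≡ 5 (mod 13).
Step 5: correct position 4: c_4 = r_4 − e = 2 − 5 ≡ 10 (mod 13). Hence c = [1, 3, 8, 10, 4].
  Check: interpolating c through the α_i gives m(x) = 12 + 12·x (degree < 2) with m(α_i) = c_i for every i, so c is indeed a codeword.


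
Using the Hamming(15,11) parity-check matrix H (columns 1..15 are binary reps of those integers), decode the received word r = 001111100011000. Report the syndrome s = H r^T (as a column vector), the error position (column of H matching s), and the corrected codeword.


s = (0, 1, 0, 0)^T, error position = 4, corrected codeword c = 001011100011000

Compute s = H r^T mod 2 one row at a time:
  s_1 = 0 + 0 + 0 + 1 + 1 + 0 + 0 + 0 = 2 ≡ 0 (mod 2).
  s_2 = 1 + 1 + 1 + 1 + 1 + 0 + 0 + 0 = 5 ≡ 1 (mod 2).
  s_3 = 0 + 1 + 1 + 1 + 0 + 1 + 0 + 0 = 4 ≡ 0 (mod 2).
  s_4 = 0 + 1 + 1 + 1 + 0 + 1 + 0 + 0 = 4 ≡ 0 (mod 2).
s = (0, 1, 0, 0)^T — this equals column 4 of H (binary 0100), so error is at position 4.
Correct: flip bit 4 of r = 001111100011000 to get c = 001011100011000.


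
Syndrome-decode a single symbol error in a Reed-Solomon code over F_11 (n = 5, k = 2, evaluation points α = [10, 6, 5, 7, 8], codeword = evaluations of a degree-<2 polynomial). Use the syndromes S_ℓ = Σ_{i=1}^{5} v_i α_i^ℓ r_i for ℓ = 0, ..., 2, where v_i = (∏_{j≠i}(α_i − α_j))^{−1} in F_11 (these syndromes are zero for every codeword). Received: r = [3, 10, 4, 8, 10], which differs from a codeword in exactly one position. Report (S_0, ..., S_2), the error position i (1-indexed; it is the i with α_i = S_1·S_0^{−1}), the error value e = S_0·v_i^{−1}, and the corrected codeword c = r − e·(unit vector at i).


S = (5, 8, 4), error at position 2, error magnitude e = 4, c = [3, 6, 4, 8, 10].

Step 1: column multipliers v_i = (∏_{j≠i}(α_i − α_j))^{−1} mod 11.
  i = 1 (α = 10): (10−6)(10−5)(10−7)(10−8) = 4·5·3·2 = 120 ≡ 10, so v_1 = 10^{−1} = 10 (mod 11).
  i = 2 (α = 6): (6−10)(6−5)(6−7)(6−8) = (−4)·1·(−1)·(−2) = −8 ≡ 3, so v_2 = 3^{−1} = 4 (mod 11).
  i = 3 (α = 5): (5−10)(5−6)(5−7)(5−8) = (−5)·(−1)·(−2)·(−3) = 30 ≡ 8, so v_3 = 8^{−1} = 7 (mod 11).
  i = 4 (α = 7): (7−10)(7−6)(7−5)(7−8) = (−3)·1·2·(−1) = 6 ≡ 6, so v_4 = 6^{−1} = 2 (mod 11).
  i = 5 (α = 8): (8−10)(8−6)(8−5)(8−7) = (−2)·2·3·1 = −12 ≡ 10, so v_5 = 10^{−1} = 10 (mod 11).
  v = [10, 4, 7, 2, 10].
Step 2: syndromes of r = [3, 10, 4, 8, 10] (all sums mod 11).
  S_0 = Σ v_i r_i = 10·3 + 4·10 + 7·4 + 2·8 + 10·10 = 214 ≡ 5.
  S_1 = Σ v_i α_i r_i = 10·10·3 + 4·6·10 + 7·5·4 + 2·7·8 + 10·8·10 = 1592 ≡ 8.
  α_i^2 mod 11 = [1, 3, 3, 5, 9].
  S_2 = Σ v_i α_i^2 r_i = 10·1·3 + 4·3·10 + 7·3·4 + 2·5·8 + 10·9·10 = 1214 ≡ 4.
  S = (5, 8, 4) ≠ 0, so r is not a codeword (an error is present).
Step 3: locate the error. For a single error e at position i, S_ℓ = v_i·e·α_i^ℓ, so α_err = S_1/S_0.
  S_0^{−1} = 5^{−1} = 9 (mod 11), so α_err = 8·9 = 72 ≡ 6 = α_2. Error position i = 2.
  Consistency check: S_2/S_1 = 4·7 = 28 ≡ 6 = α_err ✓ (single-error assumption holds).
Step 4: error magnitude e = S_0/v_2 = S_0·∏_{j≠2}(α_2 − α_j) = 5·3 = 15 ≡ 4 (mod 11).
Step 5: correct position 2: c_2 = r_2 − e = 10 − 4 ≡ 6 (mod 11). Hence c = [3, 6, 4, 8, 10].
  Check: interpolating c through the α_i gives m(x) = 5 + 2·x (degree < 2) with m(α_i) = c_i for every i, so c is indeed a codeword.


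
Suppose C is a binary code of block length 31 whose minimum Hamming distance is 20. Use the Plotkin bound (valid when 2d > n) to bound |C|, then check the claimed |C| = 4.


Plotkin bound M ≤ 4; given |C| = 4 ≤ bound (satisfied).

Check applicability: 2d = 40, n = 31.
2d − n = 9 > 0, so Plotkin applies.
Compute d/(2d−n) = 20/9 ≈ 2.2222.
⌊d/(2d−n)⌋ = 2.
Plotkin bound: M ≤ 2·2 = 4.
Given |C| = 4, check: satisfied.
This |C| is at the Plotkin bound.


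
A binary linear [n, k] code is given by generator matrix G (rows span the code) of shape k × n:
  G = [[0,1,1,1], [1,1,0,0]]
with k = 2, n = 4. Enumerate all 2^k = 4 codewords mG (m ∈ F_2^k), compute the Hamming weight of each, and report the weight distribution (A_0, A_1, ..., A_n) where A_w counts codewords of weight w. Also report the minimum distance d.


Weight distribution: A_0 = 1, A_2 = 1, A_3 = 2. Minimum distance d = 2.

Enumerate all 2^2 = 4 messages m ∈ F_2^2.
For each, compute codeword c = mG in F_2^4, then tally its weight.
  m = 00 → c = 0000, weight = 0.
  m = 10 → c = 0111, weight = 3.
  m = 01 → c = 1100, weight = 2.
  m = 11 → c = 1011, weight = 3.
Tally weights:
  weight 0: 1 codewords.
  weight 2: 1 codewords.
  weight 3: 2 codewords.
Minimum distance d = smallest w > 0 with A_w > 0 = 2.
Sanity: Σ A_w = 4 = 2^2 = 4 ✓.


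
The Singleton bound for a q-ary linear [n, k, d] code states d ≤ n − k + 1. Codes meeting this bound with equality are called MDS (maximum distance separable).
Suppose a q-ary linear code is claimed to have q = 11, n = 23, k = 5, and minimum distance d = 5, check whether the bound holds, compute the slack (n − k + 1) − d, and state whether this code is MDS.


Singleton RHS = n − k + 1 = 19, slack = 14, bound satisfied, not MDS.

Singleton bound: d ≤ n − k + 1.
Here n = 23, k = 5, so n − k + 1 = 19.
Given d = 5, check d ≤ 19: YES.
Slack = (n − k + 1) − d = 14.
The code is NOT MDS (slack = 14 > 0).
Description: the claimed parameters are [23, 5, 5]_11; such a code would be non-MDS.


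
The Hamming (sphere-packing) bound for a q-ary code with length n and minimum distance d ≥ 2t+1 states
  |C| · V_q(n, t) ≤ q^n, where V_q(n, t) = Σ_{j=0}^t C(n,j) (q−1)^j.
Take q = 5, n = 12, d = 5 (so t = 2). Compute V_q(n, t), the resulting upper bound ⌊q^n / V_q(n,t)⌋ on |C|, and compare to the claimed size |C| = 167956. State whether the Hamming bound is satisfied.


V_q(n, t) = 1105, q^n = 244140625, Hamming bound = 220941, |C| = 167956 ≤ bound (satisfied).

Step 1: Compute V_q(n, t) = Σ_{j=0}^2 C(n, j) (q−1)^j.
  j = 0: C(12,0)·(4)^0 = 1·1 = 1.
  j = 1: C(12,1)·(4)^1 = 12·4 = 48.
  j = 2: C(12,2)·(4)^2 = 66·16 = 1056.
  V_q(n, t) = 1 + 48 + 1056 = 1105.
Step 2: q^n = 5^12 = 244140625.
Step 3: Hamming bound ⌊q^n / V_q(n,t)⌋ = ⌊244140625/1105⌋ = 220941.
Step 4: Compare |C| = 167956 to 220941: satisfied.
The claimed |C| lies below the Hamming bound.
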